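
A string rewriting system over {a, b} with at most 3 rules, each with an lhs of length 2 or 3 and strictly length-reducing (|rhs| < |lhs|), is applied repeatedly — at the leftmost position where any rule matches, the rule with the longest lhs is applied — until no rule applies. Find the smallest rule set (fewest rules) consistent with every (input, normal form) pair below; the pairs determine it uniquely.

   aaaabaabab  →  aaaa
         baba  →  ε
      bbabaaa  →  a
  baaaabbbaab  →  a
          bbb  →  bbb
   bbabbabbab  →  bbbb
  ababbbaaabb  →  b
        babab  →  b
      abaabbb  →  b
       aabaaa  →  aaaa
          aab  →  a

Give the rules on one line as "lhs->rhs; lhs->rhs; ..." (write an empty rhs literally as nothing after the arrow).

  | aaaabaabab => aaaaabab => aaaaab => aaaa
  | baba => ba => ε
  | bbabaaa => bbaaa => baa => a
  | baaaabbbaab => aaabbbaab => aabbaab => abaab => aab => a

ab->; ba->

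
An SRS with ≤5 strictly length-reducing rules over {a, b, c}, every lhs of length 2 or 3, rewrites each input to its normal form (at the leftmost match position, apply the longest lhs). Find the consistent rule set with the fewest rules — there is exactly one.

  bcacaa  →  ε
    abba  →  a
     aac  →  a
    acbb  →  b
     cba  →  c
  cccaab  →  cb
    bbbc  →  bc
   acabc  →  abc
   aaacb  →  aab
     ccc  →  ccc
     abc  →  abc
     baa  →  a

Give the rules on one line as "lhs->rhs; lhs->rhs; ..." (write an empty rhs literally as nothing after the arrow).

ac->; ba->; bb->b; ca->

  | bcacaa => bcaa => ba => ε
  | abba => aba => a
  | aac => a
  | acbb => bb => b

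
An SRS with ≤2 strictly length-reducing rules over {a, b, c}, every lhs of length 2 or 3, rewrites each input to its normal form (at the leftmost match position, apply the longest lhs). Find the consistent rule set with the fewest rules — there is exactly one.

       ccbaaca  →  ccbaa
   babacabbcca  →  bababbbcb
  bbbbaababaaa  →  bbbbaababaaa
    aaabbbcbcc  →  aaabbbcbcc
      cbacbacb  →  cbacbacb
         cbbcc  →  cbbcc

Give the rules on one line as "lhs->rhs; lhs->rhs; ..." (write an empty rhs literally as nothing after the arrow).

  | ccbaaca => ccbaa
  | babacabbcca => bababbbcca => bababbbcb
  | bbbbaababaaa
  | aaabbbcbcc

aac->a; ca->b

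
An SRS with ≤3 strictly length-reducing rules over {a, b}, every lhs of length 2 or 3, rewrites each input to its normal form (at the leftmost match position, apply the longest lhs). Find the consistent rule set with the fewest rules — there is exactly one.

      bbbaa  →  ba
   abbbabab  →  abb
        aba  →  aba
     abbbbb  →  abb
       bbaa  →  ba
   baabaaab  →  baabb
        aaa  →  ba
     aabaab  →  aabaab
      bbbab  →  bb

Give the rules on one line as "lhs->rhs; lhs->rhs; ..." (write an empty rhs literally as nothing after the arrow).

aaa->ba; bba->b; bbb->bb

  | bbbaa => bbaa => ba
  | abbbabab => abbabab => abbab => abb
  | aba
  | abbbbb => abbbb => abbb => abb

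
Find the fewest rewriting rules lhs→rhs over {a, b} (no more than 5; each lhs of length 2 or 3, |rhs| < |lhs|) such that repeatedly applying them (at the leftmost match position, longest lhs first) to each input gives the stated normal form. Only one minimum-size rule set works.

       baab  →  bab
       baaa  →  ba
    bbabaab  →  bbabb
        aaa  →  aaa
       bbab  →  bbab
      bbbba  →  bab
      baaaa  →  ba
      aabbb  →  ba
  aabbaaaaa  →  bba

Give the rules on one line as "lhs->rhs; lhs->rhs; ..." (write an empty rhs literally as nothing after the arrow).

  | baab => bab
  | baaa => baa => ba
  | bbabaab => bbabab => bbabb
  | aaa

aab->b; aba->ab; baa->ba; bbb->ba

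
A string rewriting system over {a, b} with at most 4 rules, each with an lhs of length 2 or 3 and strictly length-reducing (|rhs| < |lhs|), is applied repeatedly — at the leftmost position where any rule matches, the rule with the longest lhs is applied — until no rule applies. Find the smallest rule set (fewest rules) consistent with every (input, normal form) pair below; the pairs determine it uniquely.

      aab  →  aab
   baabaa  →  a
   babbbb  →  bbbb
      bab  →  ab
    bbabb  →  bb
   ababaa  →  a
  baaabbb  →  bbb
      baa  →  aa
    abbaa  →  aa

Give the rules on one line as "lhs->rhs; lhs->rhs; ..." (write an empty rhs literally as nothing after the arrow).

aaa->; abb->bb; ba->a

  | aab
  | baabaa => aabaa => aaaa => a
  | babbbb => abbbb => bbbb
  | bab => ab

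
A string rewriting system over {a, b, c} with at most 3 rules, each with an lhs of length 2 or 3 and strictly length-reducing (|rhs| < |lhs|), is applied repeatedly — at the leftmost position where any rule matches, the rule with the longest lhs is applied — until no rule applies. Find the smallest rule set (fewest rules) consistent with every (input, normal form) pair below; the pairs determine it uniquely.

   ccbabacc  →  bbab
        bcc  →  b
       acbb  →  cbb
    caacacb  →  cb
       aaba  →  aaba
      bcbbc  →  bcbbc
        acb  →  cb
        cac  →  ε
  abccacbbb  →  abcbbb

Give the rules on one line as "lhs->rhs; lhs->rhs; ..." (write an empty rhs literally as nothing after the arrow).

  | ccbabacc => bbabacc => bbabcc => bbab
  | bcc => b
  | acbb => cbb
  | caacacb => cacacb => ccacb => acb => cb

ac->c; cc->; ccb->bb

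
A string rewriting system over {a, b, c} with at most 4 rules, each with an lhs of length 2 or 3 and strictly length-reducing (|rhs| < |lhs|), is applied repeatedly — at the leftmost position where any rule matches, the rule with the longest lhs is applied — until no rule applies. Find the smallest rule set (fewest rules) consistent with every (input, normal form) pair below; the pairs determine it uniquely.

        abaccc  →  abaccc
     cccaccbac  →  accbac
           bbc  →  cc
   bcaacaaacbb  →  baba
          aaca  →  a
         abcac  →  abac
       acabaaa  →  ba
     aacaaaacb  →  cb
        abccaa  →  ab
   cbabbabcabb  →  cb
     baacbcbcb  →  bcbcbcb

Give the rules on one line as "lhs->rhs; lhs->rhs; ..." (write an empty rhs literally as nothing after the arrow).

  | abaccc
  | cccaccbac => ccaccbac => caccbac => accbac
  | bbc => cc
  | bcaacaaacbb => baacaaacbb => bcaaacbb => baaacbb => bacbb => baba

aa->; bb->c; ca->a; cbb->ba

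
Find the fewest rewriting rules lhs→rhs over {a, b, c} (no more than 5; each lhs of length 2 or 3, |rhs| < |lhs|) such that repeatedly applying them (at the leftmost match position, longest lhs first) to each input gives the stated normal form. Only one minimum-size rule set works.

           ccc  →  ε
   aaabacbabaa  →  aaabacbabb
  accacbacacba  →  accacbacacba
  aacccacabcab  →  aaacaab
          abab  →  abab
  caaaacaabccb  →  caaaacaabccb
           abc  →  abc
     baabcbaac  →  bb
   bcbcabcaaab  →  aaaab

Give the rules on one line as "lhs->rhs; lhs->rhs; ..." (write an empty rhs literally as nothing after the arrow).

baa->bb; bbc->a; bca->a; ccc->

  | ccc => ε
  | aaabacbabaa => aaabacbabb
  | accacbacacba
  | aacccacabcab => aaacabcab => aaacaab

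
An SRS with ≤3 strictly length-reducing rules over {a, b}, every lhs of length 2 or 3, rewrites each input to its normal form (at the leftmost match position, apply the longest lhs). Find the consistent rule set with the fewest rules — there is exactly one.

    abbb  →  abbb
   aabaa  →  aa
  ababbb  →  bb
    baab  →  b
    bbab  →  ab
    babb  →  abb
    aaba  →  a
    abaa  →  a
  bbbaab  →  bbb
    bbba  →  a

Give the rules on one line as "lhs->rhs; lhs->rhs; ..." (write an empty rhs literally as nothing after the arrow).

  | abbb
  | aabaa => aa
  | ababbb => aabbb => bb
  | baab => b

aab->; ba->a; baa->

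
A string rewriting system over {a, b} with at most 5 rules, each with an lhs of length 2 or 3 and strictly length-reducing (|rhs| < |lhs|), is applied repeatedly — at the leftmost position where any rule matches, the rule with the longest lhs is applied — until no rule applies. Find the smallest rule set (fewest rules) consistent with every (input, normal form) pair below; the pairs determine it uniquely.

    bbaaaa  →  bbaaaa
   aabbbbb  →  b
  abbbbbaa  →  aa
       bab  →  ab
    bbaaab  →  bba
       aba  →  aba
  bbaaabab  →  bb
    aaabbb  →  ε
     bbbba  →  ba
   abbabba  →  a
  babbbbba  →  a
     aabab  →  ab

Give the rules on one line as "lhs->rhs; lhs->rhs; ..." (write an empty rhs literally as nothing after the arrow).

aab->; abb->; bab->ab; bbb->

  | bbaaaa
  | aabbbbb => bbbb => b
  | abbbbbaa => bbbaa => aa
  | bab => ab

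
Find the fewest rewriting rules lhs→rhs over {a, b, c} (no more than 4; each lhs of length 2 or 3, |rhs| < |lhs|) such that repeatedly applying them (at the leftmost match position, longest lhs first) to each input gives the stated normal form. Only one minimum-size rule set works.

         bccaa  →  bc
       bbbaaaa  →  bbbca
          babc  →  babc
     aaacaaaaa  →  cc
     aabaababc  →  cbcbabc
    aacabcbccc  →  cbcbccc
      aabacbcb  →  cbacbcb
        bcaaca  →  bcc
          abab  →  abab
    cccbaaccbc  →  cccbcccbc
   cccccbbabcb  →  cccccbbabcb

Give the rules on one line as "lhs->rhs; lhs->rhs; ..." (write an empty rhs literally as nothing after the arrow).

aa->c; aaa->c; cca->aa

  | bccaa => baaa => bc
  | bbbaaaa => bbbca
  | babc
  | aaacaaaaa => ccaaaaa => aaaaaa => caaa => cc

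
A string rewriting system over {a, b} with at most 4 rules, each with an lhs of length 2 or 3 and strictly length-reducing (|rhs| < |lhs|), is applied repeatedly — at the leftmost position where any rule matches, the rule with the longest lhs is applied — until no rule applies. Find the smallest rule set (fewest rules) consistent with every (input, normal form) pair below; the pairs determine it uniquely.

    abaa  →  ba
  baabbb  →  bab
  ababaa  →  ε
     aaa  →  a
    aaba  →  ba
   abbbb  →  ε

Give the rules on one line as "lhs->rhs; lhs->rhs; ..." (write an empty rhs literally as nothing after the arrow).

  | abaa => ba
  | baabbb => bbbb => bab
  | ababaa => bbaa => aa => ε
  | aaa => a

aa->; aba->b; bb->; bbb->ba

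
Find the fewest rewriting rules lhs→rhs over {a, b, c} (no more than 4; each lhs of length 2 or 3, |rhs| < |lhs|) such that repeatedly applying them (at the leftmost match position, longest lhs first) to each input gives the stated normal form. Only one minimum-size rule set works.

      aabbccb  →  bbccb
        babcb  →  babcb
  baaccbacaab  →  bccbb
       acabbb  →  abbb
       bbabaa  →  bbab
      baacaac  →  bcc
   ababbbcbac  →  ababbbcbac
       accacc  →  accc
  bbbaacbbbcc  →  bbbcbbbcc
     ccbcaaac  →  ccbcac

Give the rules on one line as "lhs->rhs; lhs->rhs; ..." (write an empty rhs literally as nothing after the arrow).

aa->; aca->a; cca->c

  | aabbccb => bbccb
  | babcb
  | baaccbacaab => bccbacaab => bccbaab => bccbb
  | acabbb => abbb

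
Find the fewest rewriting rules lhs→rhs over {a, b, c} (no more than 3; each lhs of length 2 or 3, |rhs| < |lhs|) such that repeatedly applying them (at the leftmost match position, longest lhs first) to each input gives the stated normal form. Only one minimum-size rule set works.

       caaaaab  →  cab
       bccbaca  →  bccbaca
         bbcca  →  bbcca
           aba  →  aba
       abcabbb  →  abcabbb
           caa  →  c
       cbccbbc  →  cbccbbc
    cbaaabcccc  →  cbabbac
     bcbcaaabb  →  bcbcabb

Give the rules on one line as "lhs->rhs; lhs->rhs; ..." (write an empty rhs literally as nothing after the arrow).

  | caaaaab => caaab => cab
  | bccbaca
  | bbcca
  | aba

aa->; ccc->ba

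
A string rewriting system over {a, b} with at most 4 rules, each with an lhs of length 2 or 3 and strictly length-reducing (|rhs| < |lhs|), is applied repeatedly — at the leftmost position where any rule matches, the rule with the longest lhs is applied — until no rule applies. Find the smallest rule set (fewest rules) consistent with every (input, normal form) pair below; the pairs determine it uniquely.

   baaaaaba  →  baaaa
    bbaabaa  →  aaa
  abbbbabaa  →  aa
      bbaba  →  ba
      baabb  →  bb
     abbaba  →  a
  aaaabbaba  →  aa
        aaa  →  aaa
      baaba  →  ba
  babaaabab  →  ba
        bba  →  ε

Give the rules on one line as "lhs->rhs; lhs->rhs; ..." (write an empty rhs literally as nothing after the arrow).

  | baaaaaba => baaaa
  | bbaabaa => abaa => aaa
  | abbbbabaa => abbbabaa => abbabaa => ababaa => aabaa => aa
  | bbaba => ba

aab->; ab->a; bba->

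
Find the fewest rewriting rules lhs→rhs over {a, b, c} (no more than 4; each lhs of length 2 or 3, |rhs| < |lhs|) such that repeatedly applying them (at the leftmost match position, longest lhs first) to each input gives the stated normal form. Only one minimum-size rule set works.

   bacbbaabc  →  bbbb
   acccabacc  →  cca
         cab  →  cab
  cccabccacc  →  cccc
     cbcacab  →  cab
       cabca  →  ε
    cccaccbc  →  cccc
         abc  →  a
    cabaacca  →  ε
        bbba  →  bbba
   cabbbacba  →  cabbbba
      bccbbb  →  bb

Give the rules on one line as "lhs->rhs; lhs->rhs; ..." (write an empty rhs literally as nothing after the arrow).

aa->b; ac->; bc->; cb->

  | bacbbaabc => bbbaabc => bbbbbc => bbbb
  | acccabacc => ccabacc => ccabc => cca
  | cab
  | cccabccacc => cccacacc => cccacc => cccc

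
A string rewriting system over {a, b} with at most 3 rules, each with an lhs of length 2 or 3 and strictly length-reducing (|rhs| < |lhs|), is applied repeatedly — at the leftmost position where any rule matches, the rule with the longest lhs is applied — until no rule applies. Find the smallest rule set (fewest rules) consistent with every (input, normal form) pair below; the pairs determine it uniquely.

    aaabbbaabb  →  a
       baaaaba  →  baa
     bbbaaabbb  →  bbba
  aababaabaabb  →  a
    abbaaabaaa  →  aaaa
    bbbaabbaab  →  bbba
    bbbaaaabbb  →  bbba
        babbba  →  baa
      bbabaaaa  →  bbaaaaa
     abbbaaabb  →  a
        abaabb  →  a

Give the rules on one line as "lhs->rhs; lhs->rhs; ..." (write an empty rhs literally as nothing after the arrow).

  | aaabbbaabb => aabbbaabb => abbbaabb => abbaabb => abaabb => aaabb => aabb => abb => ab => a
  | baaaaba => baaaba => baaba => baba => baa
  | bbbaaabbb => bbbaabbb => bbbabbb => bbbabb => bbbab => bbba
  | aababaabaabb => ababaabaabb => aabaabaabb => abaabaabb => aaabaabb => aabaabb => abaabb => aaabb => aabb => abb => ab => a

aab->ab; ab->a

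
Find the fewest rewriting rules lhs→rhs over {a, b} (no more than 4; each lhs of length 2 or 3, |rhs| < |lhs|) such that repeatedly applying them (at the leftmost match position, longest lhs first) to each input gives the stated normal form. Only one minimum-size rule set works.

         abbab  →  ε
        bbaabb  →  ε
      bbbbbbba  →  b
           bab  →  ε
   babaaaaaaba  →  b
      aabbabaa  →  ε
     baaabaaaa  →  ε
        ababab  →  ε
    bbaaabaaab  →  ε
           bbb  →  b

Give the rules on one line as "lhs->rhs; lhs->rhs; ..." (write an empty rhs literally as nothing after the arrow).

aa->; ab->; ba->b; bb->

  | abbab => bab => bb => ε
  | bbaabb => aabb => bb => ε
  | bbbbbbba => bbbbba => bbba => ba => b
  | bab => bb => ε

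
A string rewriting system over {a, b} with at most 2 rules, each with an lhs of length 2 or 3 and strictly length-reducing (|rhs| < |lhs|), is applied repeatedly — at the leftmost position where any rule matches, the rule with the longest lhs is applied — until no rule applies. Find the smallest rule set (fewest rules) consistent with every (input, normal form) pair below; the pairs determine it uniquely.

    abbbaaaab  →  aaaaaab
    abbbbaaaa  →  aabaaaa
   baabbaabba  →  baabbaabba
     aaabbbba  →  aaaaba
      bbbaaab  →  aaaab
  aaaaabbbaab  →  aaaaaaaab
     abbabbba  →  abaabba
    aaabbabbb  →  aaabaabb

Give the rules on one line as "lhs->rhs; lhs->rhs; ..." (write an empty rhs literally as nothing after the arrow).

  | abbbaaaab => aaaaaab
  | abbbbaaaa => aabaaaa
  | baabbaabba
  | aaabbbba => aaaaba

bab->aa; bbb->a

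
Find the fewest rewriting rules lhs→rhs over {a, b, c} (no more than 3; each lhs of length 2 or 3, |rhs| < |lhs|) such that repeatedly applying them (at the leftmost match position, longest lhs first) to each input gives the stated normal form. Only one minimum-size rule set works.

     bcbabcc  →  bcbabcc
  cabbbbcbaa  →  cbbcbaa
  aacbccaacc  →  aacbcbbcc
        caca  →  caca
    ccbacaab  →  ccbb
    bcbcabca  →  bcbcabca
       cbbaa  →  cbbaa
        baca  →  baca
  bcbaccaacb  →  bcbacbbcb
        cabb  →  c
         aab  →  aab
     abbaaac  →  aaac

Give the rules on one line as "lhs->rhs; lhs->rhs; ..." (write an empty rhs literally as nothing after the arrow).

abb->; caa->bb

  | bcbabcc
  | cabbbbcbaa => cbbcbaa
  | aacbccaacc => aacbcbbcc
  | caca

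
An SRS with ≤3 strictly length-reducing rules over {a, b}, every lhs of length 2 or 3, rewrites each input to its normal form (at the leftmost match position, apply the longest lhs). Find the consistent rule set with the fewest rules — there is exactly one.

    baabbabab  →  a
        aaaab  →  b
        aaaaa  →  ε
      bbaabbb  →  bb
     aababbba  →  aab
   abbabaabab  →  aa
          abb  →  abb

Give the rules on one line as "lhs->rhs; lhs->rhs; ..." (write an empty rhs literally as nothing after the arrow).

aaa->bb; ba->; bab->

  | baabbabab => abbabab => abab => a
  | aaaab => bbab => b
  | aaaaa => bbaa => ba => ε
  | bbaabbb => babbb => bb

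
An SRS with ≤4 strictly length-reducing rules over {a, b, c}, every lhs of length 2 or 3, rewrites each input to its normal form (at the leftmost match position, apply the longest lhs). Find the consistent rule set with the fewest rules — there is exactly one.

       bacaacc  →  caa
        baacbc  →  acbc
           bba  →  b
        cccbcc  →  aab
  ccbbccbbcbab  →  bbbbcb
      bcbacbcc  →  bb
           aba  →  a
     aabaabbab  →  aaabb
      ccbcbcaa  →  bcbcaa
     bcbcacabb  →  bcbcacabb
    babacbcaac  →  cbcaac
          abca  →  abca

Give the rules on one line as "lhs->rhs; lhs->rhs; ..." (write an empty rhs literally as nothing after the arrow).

  | bacaacc => caacc => caa
  | baacbc => acbc
  | bba => b
  | cccbcc => aabcc => aab

ba->; cc->; ccc->aa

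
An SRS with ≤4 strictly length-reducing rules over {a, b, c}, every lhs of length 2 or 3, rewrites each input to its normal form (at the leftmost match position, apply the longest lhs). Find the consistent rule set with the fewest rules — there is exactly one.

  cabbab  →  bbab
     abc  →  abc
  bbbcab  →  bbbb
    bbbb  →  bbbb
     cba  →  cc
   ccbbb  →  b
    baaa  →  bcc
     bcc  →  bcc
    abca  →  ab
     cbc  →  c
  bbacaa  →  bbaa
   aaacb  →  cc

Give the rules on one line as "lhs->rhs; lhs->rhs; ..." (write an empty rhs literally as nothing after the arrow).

aaa->cc; ca->; cb->; cba->cc

  | cabbab => bbab
  | abc
  | bbbcab => bbbb
  | bbbb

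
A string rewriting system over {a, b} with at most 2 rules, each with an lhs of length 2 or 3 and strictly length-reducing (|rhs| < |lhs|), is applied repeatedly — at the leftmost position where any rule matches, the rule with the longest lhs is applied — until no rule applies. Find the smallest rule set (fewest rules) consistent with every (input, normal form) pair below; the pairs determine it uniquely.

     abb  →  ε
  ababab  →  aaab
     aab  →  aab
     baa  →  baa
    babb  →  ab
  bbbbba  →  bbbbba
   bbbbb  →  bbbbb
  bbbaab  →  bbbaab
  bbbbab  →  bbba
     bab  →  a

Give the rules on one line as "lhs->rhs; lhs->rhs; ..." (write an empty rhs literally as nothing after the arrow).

  | abb => ε
  | ababab => aaab
  | aab
  | baa

abb->; bab->a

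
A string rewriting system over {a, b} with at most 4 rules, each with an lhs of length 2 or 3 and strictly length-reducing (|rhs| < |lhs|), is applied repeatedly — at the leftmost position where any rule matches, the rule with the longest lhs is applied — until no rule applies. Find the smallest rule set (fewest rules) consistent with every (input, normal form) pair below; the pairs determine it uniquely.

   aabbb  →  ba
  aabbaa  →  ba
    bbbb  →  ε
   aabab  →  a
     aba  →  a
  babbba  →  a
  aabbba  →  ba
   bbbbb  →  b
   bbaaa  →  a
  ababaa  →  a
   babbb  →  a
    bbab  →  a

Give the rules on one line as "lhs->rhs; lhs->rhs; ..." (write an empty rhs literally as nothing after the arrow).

aa->a; ab->a; abb->ba; bb->

  | aabbb => abbb => bab => ba
  | aabbaa => abbaa => baaa => baa => ba
  | bbbb => bb => ε
  | aabab => abab => aab => ab => a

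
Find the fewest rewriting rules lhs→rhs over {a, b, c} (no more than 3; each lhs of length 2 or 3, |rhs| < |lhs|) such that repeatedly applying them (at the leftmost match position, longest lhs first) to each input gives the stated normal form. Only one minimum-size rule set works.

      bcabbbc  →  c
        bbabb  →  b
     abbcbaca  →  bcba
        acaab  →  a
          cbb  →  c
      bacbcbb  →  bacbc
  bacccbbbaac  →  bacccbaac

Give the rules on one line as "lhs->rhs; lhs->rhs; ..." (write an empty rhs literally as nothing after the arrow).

  | bcabbbc => bbbbc => bbc => c
  | bbabb => abb => b
  | abbcbaca => bcbaca => bcba
  | acaab => aab => a

ab->; bb->; ca->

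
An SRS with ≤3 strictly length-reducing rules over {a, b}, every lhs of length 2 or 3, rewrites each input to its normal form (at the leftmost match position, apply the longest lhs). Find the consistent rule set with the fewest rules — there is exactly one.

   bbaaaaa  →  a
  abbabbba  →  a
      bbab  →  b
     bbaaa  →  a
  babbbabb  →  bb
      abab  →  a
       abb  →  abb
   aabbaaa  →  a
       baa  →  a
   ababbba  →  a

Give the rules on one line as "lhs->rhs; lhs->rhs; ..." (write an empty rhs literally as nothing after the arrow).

  | bbaaaaa => baaaaa => aaaaa => aaaa => aaa => aa => a
  | abbabbba => abbba => abba => aba => aa => a
  | bbab => b
  | bbaaa => baaa => aaa => aa => a

aa->a; ba->a; bab->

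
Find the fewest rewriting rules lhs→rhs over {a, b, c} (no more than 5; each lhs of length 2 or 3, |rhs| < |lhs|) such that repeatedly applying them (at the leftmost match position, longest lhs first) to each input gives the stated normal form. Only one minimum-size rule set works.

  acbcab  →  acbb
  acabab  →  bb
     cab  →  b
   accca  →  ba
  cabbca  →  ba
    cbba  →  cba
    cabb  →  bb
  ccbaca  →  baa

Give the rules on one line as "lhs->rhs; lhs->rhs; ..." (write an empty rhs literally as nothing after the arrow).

  | acbcab => acbab => acbb
  | acabab => aabab => abab => bab => bb
  | cab => ab => b
  | accca => abca => bca => ba

ab->b; bba->ba; ca->a; cc->b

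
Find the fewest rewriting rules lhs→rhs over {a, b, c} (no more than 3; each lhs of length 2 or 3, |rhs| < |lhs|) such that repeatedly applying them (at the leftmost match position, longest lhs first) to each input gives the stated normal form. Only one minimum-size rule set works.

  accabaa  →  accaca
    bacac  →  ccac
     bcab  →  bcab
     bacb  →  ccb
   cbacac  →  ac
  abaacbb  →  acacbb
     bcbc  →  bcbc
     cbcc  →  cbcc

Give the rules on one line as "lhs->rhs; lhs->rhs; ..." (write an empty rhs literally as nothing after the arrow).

  | accabaa => accaca
  | bacac => ccac
  | bcab
  | bacb => ccb

ba->c; ccc->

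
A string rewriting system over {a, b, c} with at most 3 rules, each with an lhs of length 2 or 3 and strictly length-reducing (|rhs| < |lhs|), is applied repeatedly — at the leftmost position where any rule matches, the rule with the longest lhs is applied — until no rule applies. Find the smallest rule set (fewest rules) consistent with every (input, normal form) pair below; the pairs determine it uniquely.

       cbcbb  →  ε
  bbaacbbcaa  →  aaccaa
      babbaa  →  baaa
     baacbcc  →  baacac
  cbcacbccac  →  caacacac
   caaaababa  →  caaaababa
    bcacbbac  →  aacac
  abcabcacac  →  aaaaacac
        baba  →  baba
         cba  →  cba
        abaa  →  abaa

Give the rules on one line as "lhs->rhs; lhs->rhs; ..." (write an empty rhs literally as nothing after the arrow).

  | cbcbb => cabb => bb => ε
  | bbaacbbcaa => aacbbcaa => aaccaa
  | babbaa => baaa
  | baacbcc => baacac

bb->; bc->a; cab->b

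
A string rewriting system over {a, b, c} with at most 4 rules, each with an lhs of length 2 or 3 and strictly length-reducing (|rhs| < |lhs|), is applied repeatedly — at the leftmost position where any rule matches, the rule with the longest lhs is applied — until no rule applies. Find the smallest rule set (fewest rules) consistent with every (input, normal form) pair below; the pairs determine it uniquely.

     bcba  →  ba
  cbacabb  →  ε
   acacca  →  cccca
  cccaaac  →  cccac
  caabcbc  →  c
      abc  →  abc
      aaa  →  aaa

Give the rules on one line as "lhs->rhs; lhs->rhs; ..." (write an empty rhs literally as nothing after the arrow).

aca->cc; caa->c; cb->

  | bcba => ba
  | cbacabb => acabb => ccbb => cb => ε
  | acacca => cccca
  | cccaaac => cccac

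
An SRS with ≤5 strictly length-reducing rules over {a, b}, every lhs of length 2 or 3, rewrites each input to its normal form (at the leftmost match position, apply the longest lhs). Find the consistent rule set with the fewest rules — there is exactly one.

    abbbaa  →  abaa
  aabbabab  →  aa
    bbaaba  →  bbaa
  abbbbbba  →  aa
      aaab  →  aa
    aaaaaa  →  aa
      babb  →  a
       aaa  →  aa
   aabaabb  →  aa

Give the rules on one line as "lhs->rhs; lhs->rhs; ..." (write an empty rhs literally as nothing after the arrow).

  | abbbaa => abaa
  | aabbabab => aababab => aaabab => aabab => aaab => aab => aa
  | bbaaba => bbaaa => bbaa
  | abbbbbba => abbbba => abba => aa

aaa->aa; aab->aa; abb->a; bab->ab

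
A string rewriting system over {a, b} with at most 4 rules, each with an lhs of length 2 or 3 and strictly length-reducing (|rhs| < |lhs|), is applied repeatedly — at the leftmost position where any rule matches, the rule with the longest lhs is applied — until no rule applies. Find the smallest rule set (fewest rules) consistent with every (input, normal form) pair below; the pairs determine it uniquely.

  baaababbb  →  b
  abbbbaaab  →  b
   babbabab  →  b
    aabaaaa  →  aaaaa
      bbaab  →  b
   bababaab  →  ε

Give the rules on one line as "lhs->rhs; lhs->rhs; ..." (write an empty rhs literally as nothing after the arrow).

ab->; abb->; baa->ab

  | baaababbb => abababbb => ababbb => abbb => b
  | abbbbaaab => bbaaab => babab => bab => b
  | babbabab => babab => bab => b
  | aabaaaa => aaaaa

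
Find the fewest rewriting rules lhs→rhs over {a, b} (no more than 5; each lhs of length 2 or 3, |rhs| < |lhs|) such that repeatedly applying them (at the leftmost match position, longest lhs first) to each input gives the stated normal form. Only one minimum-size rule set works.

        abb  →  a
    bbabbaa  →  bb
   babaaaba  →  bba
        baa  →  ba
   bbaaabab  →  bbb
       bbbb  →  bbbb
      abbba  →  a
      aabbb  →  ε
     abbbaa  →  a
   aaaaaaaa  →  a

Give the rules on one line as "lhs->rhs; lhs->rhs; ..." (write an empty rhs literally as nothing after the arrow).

aa->a; aaa->; ab->; abb->a

  | abb => a
  | bbabbaa => bbaaa => bb
  | babaaaba => baaaba => bba
  | baa => ba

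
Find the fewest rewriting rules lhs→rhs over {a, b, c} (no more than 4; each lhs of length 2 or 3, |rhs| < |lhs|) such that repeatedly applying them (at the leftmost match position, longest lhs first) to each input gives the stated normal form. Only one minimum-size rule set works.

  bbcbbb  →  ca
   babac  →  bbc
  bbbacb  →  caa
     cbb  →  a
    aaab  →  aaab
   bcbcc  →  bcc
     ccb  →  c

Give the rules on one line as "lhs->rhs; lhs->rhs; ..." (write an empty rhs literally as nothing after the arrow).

ba->b; bbb->ca; cb->; cbb->a

  | bbcbbb => bbab => bbb => ca
  | babac => bbac => bbc
  | bbbacb => caacb => caa
  | cbb => a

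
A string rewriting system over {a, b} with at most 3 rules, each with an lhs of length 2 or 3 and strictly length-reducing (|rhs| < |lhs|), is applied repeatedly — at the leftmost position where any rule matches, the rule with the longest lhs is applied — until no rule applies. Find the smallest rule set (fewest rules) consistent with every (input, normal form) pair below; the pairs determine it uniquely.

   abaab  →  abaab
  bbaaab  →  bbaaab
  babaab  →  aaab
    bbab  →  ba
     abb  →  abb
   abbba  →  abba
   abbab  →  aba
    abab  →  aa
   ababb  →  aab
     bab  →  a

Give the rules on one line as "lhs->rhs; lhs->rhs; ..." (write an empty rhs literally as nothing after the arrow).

bab->a; bbb->bb

  | abaab
  | bbaaab
  | babaab => aaab
  | bbab => ba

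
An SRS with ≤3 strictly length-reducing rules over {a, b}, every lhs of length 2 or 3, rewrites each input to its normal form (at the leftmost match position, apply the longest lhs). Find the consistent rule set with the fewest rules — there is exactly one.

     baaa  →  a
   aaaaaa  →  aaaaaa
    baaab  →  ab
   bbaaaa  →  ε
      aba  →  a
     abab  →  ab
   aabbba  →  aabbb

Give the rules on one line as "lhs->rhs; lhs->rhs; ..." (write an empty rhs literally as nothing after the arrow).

  | baaa => a
  | aaaaaa
  | baaab => ab
  | bbaaaa => baa => ε

aba->a; ba->b; baa->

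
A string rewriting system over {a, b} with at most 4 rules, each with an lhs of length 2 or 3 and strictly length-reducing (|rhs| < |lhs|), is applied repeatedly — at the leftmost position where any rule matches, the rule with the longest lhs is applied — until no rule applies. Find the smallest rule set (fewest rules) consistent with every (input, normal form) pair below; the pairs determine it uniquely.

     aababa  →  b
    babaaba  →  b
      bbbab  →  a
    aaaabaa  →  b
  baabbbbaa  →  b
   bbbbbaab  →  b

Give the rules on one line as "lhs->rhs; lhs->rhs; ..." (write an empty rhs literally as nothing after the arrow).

aa->b; bab->a; bb->b

  | aababa => bbaba => baba => aa => b
  | babaaba => aaaba => baba => aa => b
  | bbbab => bbab => bab => a
  | aaaabaa => baabaa => bbbaa => bbaa => baa => bb => b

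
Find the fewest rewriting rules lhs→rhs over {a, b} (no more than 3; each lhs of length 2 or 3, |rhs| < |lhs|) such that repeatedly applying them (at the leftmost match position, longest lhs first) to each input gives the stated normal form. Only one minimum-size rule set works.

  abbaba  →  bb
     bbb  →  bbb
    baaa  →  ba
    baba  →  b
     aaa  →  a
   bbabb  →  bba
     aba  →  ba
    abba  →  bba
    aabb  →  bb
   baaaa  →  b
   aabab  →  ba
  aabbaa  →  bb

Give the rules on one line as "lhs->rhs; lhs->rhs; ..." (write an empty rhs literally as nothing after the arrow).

  | abbaba => bbaba => bbaa => bb
  | bbb
  | baaa => ba
  | baba => baa => b

aa->; ab->b; bab->ba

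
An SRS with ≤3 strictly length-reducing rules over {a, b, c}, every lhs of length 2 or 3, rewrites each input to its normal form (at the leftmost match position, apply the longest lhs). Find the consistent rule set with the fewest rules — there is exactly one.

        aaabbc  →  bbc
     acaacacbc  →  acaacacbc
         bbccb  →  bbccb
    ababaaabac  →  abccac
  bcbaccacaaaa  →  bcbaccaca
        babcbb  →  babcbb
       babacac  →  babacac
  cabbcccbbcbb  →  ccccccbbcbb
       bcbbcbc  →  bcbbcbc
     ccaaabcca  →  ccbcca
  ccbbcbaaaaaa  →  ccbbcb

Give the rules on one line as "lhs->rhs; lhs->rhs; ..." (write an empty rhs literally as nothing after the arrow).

  | aaabbc => bbc
  | acaacacbc
  | bbccb
  | ababaaabac => ababbac => abccac

aaa->; abb->cc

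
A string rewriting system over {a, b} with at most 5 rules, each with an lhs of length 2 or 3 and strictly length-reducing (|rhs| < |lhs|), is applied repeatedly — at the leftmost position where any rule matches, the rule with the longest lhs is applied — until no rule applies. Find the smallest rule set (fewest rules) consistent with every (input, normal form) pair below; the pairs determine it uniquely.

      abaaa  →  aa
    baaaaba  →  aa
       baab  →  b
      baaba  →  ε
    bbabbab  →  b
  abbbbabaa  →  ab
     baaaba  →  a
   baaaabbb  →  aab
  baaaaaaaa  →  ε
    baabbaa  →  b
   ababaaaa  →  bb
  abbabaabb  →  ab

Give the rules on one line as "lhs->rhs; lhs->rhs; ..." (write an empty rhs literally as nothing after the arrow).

  | abaaa => aa
  | baaaaba => aaba => aa
  | baab => b
  | baaba => ba => ε

aaa->bb; ba->; baa->; bbb->b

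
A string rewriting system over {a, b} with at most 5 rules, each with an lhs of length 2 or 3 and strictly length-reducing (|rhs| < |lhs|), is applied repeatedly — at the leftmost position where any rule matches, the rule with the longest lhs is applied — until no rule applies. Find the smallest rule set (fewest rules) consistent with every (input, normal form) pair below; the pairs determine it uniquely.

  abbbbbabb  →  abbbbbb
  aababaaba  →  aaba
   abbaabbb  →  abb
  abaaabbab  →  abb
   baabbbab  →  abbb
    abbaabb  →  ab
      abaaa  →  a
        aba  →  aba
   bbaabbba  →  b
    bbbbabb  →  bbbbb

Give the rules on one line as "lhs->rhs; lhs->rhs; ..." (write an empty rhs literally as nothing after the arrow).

  | abbbbbabb => abbbbbb
  | aababaaba => aaaaba => aaba
  | abbaabbb => ababbb => abb
  | abaaabbab => aaabbab => abbab => abb

aaa->a; baa->a; bab->; bba->b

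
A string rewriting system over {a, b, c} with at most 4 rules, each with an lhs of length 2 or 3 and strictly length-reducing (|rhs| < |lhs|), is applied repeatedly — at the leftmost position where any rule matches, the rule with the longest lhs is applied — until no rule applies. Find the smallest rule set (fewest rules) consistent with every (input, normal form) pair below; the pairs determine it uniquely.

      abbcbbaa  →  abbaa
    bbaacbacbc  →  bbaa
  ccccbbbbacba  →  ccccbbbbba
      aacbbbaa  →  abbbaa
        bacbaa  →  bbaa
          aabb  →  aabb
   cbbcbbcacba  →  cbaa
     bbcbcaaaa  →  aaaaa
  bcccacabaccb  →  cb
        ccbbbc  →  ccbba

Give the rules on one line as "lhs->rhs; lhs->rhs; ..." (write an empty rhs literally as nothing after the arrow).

aba->aa; ac->; bc->a; bcb->

  | abbcbbaa => abbaa
  | bbaacbacbc => bbabacbc => bbaacbc => bbabc => bbaa
  | ccccbbbbacba => ccccbbbbba
  | aacbbbaa => abbbaa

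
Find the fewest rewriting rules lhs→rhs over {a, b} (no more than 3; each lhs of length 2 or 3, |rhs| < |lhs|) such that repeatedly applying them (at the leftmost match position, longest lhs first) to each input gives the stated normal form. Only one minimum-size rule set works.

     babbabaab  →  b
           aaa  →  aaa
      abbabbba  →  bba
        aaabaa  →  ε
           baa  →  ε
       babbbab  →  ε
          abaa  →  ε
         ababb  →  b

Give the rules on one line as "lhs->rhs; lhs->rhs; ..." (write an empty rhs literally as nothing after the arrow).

ab->b; baa->; bab->aa

  | babbabaab => aababaab => ababaab => babaab => aaaab => aaab => aab => ab => b
  | aaa
  | abbabbba => bbabbba => baabba => bba
  | aaabaa => aabaa => abaa => baa => ε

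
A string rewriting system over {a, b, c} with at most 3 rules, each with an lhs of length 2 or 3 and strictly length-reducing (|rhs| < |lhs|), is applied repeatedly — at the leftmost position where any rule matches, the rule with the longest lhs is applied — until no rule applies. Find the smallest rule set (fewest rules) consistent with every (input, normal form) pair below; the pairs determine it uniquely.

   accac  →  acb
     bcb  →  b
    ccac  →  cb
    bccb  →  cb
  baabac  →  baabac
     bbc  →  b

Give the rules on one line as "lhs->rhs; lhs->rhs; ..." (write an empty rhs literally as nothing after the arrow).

bc->; cac->b

  | accac => acb
  | bcb => b
  | ccac => cb
  | bccb => cb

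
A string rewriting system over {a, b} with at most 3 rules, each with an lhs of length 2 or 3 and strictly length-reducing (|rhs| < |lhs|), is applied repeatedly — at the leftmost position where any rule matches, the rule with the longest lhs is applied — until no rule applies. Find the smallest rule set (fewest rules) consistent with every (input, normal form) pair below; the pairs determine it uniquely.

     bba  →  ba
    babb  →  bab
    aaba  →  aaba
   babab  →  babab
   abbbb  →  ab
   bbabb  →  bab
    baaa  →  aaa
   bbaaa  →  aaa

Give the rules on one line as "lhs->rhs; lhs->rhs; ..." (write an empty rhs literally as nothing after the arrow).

  | bba => ba
  | babb => bab
  | aaba
  | babab

baa->aa; bb->b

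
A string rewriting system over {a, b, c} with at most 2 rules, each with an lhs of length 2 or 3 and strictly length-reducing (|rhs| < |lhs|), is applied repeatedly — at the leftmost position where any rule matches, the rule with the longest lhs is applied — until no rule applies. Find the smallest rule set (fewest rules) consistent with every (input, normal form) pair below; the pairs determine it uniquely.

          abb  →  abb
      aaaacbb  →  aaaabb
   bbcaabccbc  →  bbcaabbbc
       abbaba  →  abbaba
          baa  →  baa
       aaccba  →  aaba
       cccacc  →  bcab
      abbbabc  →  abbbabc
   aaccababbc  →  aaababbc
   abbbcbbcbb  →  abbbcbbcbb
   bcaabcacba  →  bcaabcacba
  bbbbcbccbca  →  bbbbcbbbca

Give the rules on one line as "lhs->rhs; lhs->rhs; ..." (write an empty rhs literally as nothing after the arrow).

  | abb
  | aaaacbb => aaaabb
  | bbcaabccbc => bbcaabbbc
  | abbaba

aac->aa; cc->b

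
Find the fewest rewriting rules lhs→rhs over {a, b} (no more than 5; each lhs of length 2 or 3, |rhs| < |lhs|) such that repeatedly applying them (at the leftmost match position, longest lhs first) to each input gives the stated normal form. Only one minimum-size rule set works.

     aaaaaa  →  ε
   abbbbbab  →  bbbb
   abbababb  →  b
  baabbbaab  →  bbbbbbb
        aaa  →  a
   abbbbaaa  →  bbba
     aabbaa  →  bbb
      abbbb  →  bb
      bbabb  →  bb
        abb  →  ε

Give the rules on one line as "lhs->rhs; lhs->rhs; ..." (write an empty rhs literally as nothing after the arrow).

  | aaaaaa => aaaa => aa => ε
  | abbbbbab => bbbab => bbbb
  | abbababb => ababb => babb => b
  | baabbbaab => bbbbbaab => bbbbbbb

aa->; ab->b; abb->; baa->bb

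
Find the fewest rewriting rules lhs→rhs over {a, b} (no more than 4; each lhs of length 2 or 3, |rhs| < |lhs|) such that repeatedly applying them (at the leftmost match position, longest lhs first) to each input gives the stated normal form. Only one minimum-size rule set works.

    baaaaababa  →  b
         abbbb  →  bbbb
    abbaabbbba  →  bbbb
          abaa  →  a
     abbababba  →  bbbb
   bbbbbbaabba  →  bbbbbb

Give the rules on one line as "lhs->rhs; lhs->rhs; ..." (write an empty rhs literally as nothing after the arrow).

  | baaaaababa => aaaababa => aaababa => aababa => ababa => baba => bba => b
  | abbbb => bbbb
  | abbaabbbba => bbaabbbba => babbbba => bbbbba => bbbb
  | abaa => baa => a

ab->b; ba->; bab->bb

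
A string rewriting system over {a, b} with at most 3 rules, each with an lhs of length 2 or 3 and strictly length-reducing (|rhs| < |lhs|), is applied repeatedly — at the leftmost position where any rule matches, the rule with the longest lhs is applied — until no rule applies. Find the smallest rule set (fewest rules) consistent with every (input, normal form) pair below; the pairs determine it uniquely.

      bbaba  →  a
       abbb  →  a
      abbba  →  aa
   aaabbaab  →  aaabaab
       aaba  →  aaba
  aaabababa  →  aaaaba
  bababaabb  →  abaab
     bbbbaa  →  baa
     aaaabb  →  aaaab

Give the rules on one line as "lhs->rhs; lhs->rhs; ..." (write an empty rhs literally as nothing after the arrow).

  | bbaba => baba => a
  | abbb => a
  | abbba => aa
  | aaabbaab => aaabaab

bab->; bb->b; bbb->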